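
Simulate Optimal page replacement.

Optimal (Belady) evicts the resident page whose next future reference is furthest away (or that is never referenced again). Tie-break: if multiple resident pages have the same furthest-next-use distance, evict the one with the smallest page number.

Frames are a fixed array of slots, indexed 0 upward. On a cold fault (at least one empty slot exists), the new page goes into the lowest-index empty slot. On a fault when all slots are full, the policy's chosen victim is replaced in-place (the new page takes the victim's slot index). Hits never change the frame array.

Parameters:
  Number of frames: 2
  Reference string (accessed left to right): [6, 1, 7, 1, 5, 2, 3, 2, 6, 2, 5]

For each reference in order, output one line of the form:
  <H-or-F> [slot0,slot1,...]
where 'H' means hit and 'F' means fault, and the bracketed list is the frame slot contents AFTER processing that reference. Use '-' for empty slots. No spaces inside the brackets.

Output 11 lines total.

F [6,-]
F [6,1]
F [7,1]
H [7,1]
F [7,5]
F [2,5]
F [2,3]
H [2,3]
F [2,6]
H [2,6]
F [5,6]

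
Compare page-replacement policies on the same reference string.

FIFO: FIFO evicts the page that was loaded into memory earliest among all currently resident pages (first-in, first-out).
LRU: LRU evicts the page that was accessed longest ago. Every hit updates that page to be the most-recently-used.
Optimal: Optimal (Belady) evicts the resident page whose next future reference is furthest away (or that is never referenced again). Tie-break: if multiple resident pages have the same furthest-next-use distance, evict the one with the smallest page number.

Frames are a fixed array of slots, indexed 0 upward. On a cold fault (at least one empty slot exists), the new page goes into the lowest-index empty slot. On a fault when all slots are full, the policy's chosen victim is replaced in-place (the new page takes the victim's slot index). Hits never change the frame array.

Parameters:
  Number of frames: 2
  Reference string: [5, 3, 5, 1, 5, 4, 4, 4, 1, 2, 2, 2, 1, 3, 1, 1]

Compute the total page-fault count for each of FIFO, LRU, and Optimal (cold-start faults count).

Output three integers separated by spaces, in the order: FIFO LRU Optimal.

--- FIFO ---
  step 0: ref 5 -> FAULT, frames=[5,-] (faults so far: 1)
  step 1: ref 3 -> FAULT, frames=[5,3] (faults so far: 2)
  step 2: ref 5 -> HIT, frames=[5,3] (faults so far: 2)
  step 3: ref 1 -> FAULT, evict 5, frames=[1,3] (faults so far: 3)
  step 4: ref 5 -> FAULT, evict 3, frames=[1,5] (faults so far: 4)
  step 5: ref 4 -> FAULT, evict 1, frames=[4,5] (faults so far: 5)
  step 6: ref 4 -> HIT, frames=[4,5] (faults so far: 5)
  step 7: ref 4 -> HIT, frames=[4,5] (faults so far: 5)
  step 8: ref 1 -> FAULT, evict 5, frames=[4,1] (faults so far: 6)
  step 9: ref 2 -> FAULT, evict 4, frames=[2,1] (faults so far: 7)
  step 10: ref 2 -> HIT, frames=[2,1] (faults so far: 7)
  step 11: ref 2 -> HIT, frames=[2,1] (faults so far: 7)
  step 12: ref 1 -> HIT, frames=[2,1] (faults so far: 7)
  step 13: ref 3 -> FAULT, evict 1, frames=[2,3] (faults so far: 8)
  step 14: ref 1 -> FAULT, evict 2, frames=[1,3] (faults so far: 9)
  step 15: ref 1 -> HIT, frames=[1,3] (faults so far: 9)
  FIFO total faults: 9
--- LRU ---
  step 0: ref 5 -> FAULT, frames=[5,-] (faults so far: 1)
  step 1: ref 3 -> FAULT, frames=[5,3] (faults so far: 2)
  step 2: ref 5 -> HIT, frames=[5,3] (faults so far: 2)
  step 3: ref 1 -> FAULT, evict 3, frames=[5,1] (faults so far: 3)
  step 4: ref 5 -> HIT, frames=[5,1] (faults so far: 3)
  step 5: ref 4 -> FAULT, evict 1, frames=[5,4] (faults so far: 4)
  step 6: ref 4 -> HIT, frames=[5,4] (faults so far: 4)
  step 7: ref 4 -> HIT, frames=[5,4] (faults so far: 4)
  step 8: ref 1 -> FAULT, evict 5, frames=[1,4] (faults so far: 5)
  step 9: ref 2 -> FAULT, evict 4, frames=[1,2] (faults so far: 6)
  step 10: ref 2 -> HIT, frames=[1,2] (faults so far: 6)
  step 11: ref 2 -> HIT, frames=[1,2] (faults so far: 6)
  step 12: ref 1 -> HIT, frames=[1,2] (faults so far: 6)
  step 13: ref 3 -> FAULT, evict 2, frames=[1,3] (faults so far: 7)
  step 14: ref 1 -> HIT, frames=[1,3] (faults so far: 7)
  step 15: ref 1 -> HIT, frames=[1,3] (faults so far: 7)
  LRU total faults: 7
--- Optimal ---
  step 0: ref 5 -> FAULT, frames=[5,-] (faults so far: 1)
  step 1: ref 3 -> FAULT, frames=[5,3] (faults so far: 2)
  step 2: ref 5 -> HIT, frames=[5,3] (faults so far: 2)
  step 3: ref 1 -> FAULT, evict 3, frames=[5,1] (faults so far: 3)
  step 4: ref 5 -> HIT, frames=[5,1] (faults so far: 3)
  step 5: ref 4 -> FAULT, evict 5, frames=[4,1] (faults so far: 4)
  step 6: ref 4 -> HIT, frames=[4,1] (faults so far: 4)
  step 7: ref 4 -> HIT, frames=[4,1] (faults so far: 4)
  step 8: ref 1 -> HIT, frames=[4,1] (faults so far: 4)
  step 9: ref 2 -> FAULT, evict 4, frames=[2,1] (faults so far: 5)
  step 10: ref 2 -> HIT, frames=[2,1] (faults so far: 5)
  step 11: ref 2 -> HIT, frames=[2,1] (faults so far: 5)
  step 12: ref 1 -> HIT, frames=[2,1] (faults so far: 5)
  step 13: ref 3 -> FAULT, evict 2, frames=[3,1] (faults so far: 6)
  step 14: ref 1 -> HIT, frames=[3,1] (faults so far: 6)
  step 15: ref 1 -> HIT, frames=[3,1] (faults so far: 6)
  Optimal total faults: 6

Answer: 9 7 6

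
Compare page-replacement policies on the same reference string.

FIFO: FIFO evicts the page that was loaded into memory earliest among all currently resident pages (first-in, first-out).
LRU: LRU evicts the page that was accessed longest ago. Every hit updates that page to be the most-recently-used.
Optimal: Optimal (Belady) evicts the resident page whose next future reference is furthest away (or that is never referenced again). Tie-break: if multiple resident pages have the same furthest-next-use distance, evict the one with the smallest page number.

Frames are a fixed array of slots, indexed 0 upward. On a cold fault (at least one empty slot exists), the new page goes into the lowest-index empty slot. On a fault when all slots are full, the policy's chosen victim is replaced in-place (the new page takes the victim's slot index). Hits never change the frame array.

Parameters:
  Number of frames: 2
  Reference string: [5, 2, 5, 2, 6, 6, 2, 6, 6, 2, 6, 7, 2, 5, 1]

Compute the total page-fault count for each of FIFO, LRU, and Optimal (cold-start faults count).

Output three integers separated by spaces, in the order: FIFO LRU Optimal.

--- FIFO ---
  step 0: ref 5 -> FAULT, frames=[5,-] (faults so far: 1)
  step 1: ref 2 -> FAULT, frames=[5,2] (faults so far: 2)
  step 2: ref 5 -> HIT, frames=[5,2] (faults so far: 2)
  step 3: ref 2 -> HIT, frames=[5,2] (faults so far: 2)
  step 4: ref 6 -> FAULT, evict 5, frames=[6,2] (faults so far: 3)
  step 5: ref 6 -> HIT, frames=[6,2] (faults so far: 3)
  step 6: ref 2 -> HIT, frames=[6,2] (faults so far: 3)
  step 7: ref 6 -> HIT, frames=[6,2] (faults so far: 3)
  step 8: ref 6 -> HIT, frames=[6,2] (faults so far: 3)
  step 9: ref 2 -> HIT, frames=[6,2] (faults so far: 3)
  step 10: ref 6 -> HIT, frames=[6,2] (faults so far: 3)
  step 11: ref 7 -> FAULT, evict 2, frames=[6,7] (faults so far: 4)
  step 12: ref 2 -> FAULT, evict 6, frames=[2,7] (faults so far: 5)
  step 13: ref 5 -> FAULT, evict 7, frames=[2,5] (faults so far: 6)
  step 14: ref 1 -> FAULT, evict 2, frames=[1,5] (faults so far: 7)
  FIFO total faults: 7
--- LRU ---
  step 0: ref 5 -> FAULT, frames=[5,-] (faults so far: 1)
  step 1: ref 2 -> FAULT, frames=[5,2] (faults so far: 2)
  step 2: ref 5 -> HIT, frames=[5,2] (faults so far: 2)
  step 3: ref 2 -> HIT, frames=[5,2] (faults so far: 2)
  step 4: ref 6 -> FAULT, evict 5, frames=[6,2] (faults so far: 3)
  step 5: ref 6 -> HIT, frames=[6,2] (faults so far: 3)
  step 6: ref 2 -> HIT, frames=[6,2] (faults so far: 3)
  step 7: ref 6 -> HIT, frames=[6,2] (faults so far: 3)
  step 8: ref 6 -> HIT, frames=[6,2] (faults so far: 3)
  step 9: ref 2 -> HIT, frames=[6,2] (faults so far: 3)
  step 10: ref 6 -> HIT, frames=[6,2] (faults so far: 3)
  step 11: ref 7 -> FAULT, evict 2, frames=[6,7] (faults so far: 4)
  step 12: ref 2 -> FAULT, evict 6, frames=[2,7] (faults so far: 5)
  step 13: ref 5 -> FAULT, evict 7, frames=[2,5] (faults so far: 6)
  step 14: ref 1 -> FAULT, evict 2, frames=[1,5] (faults so far: 7)
  LRU total faults: 7
--- Optimal ---
  step 0: ref 5 -> FAULT, frames=[5,-] (faults so far: 1)
  step 1: ref 2 -> FAULT, frames=[5,2] (faults so far: 2)
  step 2: ref 5 -> HIT, frames=[5,2] (faults so far: 2)
  step 3: ref 2 -> HIT, frames=[5,2] (faults so far: 2)
  step 4: ref 6 -> FAULT, evict 5, frames=[6,2] (faults so far: 3)
  step 5: ref 6 -> HIT, frames=[6,2] (faults so far: 3)
  step 6: ref 2 -> HIT, frames=[6,2] (faults so far: 3)
  step 7: ref 6 -> HIT, frames=[6,2] (faults so far: 3)
  step 8: ref 6 -> HIT, frames=[6,2] (faults so far: 3)
  step 9: ref 2 -> HIT, frames=[6,2] (faults so far: 3)
  step 10: ref 6 -> HIT, frames=[6,2] (faults so far: 3)
  step 11: ref 7 -> FAULT, evict 6, frames=[7,2] (faults so far: 4)
  step 12: ref 2 -> HIT, frames=[7,2] (faults so far: 4)
  step 13: ref 5 -> FAULT, evict 2, frames=[7,5] (faults so far: 5)
  step 14: ref 1 -> FAULT, evict 5, frames=[7,1] (faults so far: 6)
  Optimal total faults: 6

Answer: 7 7 6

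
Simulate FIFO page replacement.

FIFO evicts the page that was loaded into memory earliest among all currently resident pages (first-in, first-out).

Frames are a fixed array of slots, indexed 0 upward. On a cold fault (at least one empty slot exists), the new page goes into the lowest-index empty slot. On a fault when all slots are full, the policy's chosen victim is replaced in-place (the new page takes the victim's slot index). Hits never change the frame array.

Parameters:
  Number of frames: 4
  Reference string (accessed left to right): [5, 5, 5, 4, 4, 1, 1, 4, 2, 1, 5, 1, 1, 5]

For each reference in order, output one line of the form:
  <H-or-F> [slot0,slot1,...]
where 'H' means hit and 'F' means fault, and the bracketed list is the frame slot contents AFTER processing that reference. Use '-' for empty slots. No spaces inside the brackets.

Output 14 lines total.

F [5,-,-,-]
H [5,-,-,-]
H [5,-,-,-]
F [5,4,-,-]
H [5,4,-,-]
F [5,4,1,-]
H [5,4,1,-]
H [5,4,1,-]
F [5,4,1,2]
H [5,4,1,2]
H [5,4,1,2]
H [5,4,1,2]
H [5,4,1,2]
H [5,4,1,2]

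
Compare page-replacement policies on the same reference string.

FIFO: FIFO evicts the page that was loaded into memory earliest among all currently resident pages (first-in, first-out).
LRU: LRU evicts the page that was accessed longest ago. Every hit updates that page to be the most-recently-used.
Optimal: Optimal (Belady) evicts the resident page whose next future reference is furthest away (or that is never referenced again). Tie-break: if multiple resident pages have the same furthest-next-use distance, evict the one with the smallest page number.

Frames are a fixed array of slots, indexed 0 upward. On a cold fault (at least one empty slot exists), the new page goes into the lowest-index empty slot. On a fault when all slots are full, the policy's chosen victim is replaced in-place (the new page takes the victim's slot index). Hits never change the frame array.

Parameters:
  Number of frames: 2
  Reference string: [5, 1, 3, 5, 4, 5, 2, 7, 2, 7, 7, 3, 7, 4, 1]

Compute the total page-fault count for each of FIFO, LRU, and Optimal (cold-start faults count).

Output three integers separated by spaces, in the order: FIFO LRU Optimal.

--- FIFO ---
  step 0: ref 5 -> FAULT, frames=[5,-] (faults so far: 1)
  step 1: ref 1 -> FAULT, frames=[5,1] (faults so far: 2)
  step 2: ref 3 -> FAULT, evict 5, frames=[3,1] (faults so far: 3)
  step 3: ref 5 -> FAULT, evict 1, frames=[3,5] (faults so far: 4)
  step 4: ref 4 -> FAULT, evict 3, frames=[4,5] (faults so far: 5)
  step 5: ref 5 -> HIT, frames=[4,5] (faults so far: 5)
  step 6: ref 2 -> FAULT, evict 5, frames=[4,2] (faults so far: 6)
  step 7: ref 7 -> FAULT, evict 4, frames=[7,2] (faults so far: 7)
  step 8: ref 2 -> HIT, frames=[7,2] (faults so far: 7)
  step 9: ref 7 -> HIT, frames=[7,2] (faults so far: 7)
  step 10: ref 7 -> HIT, frames=[7,2] (faults so far: 7)
  step 11: ref 3 -> FAULT, evict 2, frames=[7,3] (faults so far: 8)
  step 12: ref 7 -> HIT, frames=[7,3] (faults so far: 8)
  step 13: ref 4 -> FAULT, evict 7, frames=[4,3] (faults so far: 9)
  step 14: ref 1 -> FAULT, evict 3, frames=[4,1] (faults so far: 10)
  FIFO total faults: 10
--- LRU ---
  step 0: ref 5 -> FAULT, frames=[5,-] (faults so far: 1)
  step 1: ref 1 -> FAULT, frames=[5,1] (faults so far: 2)
  step 2: ref 3 -> FAULT, evict 5, frames=[3,1] (faults so far: 3)
  step 3: ref 5 -> FAULT, evict 1, frames=[3,5] (faults so far: 4)
  step 4: ref 4 -> FAULT, evict 3, frames=[4,5] (faults so far: 5)
  step 5: ref 5 -> HIT, frames=[4,5] (faults so far: 5)
  step 6: ref 2 -> FAULT, evict 4, frames=[2,5] (faults so far: 6)
  step 7: ref 7 -> FAULT, evict 5, frames=[2,7] (faults so far: 7)
  step 8: ref 2 -> HIT, frames=[2,7] (faults so far: 7)
  step 9: ref 7 -> HIT, frames=[2,7] (faults so far: 7)
  step 10: ref 7 -> HIT, frames=[2,7] (faults so far: 7)
  step 11: ref 3 -> FAULT, evict 2, frames=[3,7] (faults so far: 8)
  step 12: ref 7 -> HIT, frames=[3,7] (faults so far: 8)
  step 13: ref 4 -> FAULT, evict 3, frames=[4,7] (faults so far: 9)
  step 14: ref 1 -> FAULT, evict 7, frames=[4,1] (faults so far: 10)
  LRU total faults: 10
--- Optimal ---
  step 0: ref 5 -> FAULT, frames=[5,-] (faults so far: 1)
  step 1: ref 1 -> FAULT, frames=[5,1] (faults so far: 2)
  step 2: ref 3 -> FAULT, evict 1, frames=[5,3] (faults so far: 3)
  step 3: ref 5 -> HIT, frames=[5,3] (faults so far: 3)
  step 4: ref 4 -> FAULT, evict 3, frames=[5,4] (faults so far: 4)
  step 5: ref 5 -> HIT, frames=[5,4] (faults so far: 4)
  step 6: ref 2 -> FAULT, evict 5, frames=[2,4] (faults so far: 5)
  step 7: ref 7 -> FAULT, evict 4, frames=[2,7] (faults so far: 6)
  step 8: ref 2 -> HIT, frames=[2,7] (faults so far: 6)
  step 9: ref 7 -> HIT, frames=[2,7] (faults so far: 6)
  step 10: ref 7 -> HIT, frames=[2,7] (faults so far: 6)
  step 11: ref 3 -> FAULT, evict 2, frames=[3,7] (faults so far: 7)
  step 12: ref 7 -> HIT, frames=[3,7] (faults so far: 7)
  step 13: ref 4 -> FAULT, evict 3, frames=[4,7] (faults so far: 8)
  step 14: ref 1 -> FAULT, evict 4, frames=[1,7] (faults so far: 9)
  Optimal total faults: 9

Answer: 10 10 9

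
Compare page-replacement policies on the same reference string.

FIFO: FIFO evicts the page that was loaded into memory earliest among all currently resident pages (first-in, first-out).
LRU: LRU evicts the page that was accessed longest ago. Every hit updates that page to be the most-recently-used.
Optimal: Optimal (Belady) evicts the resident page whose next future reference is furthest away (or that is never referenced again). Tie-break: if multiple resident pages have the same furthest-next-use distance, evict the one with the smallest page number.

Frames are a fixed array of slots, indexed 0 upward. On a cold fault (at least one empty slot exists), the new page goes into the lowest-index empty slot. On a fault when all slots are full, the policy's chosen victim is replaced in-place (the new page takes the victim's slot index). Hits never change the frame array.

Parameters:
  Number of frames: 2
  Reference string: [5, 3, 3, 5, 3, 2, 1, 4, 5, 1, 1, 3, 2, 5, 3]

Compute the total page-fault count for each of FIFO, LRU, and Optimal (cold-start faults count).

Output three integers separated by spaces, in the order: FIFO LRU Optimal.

Answer: 11 11 9

Derivation:
--- FIFO ---
  step 0: ref 5 -> FAULT, frames=[5,-] (faults so far: 1)
  step 1: ref 3 -> FAULT, frames=[5,3] (faults so far: 2)
  step 2: ref 3 -> HIT, frames=[5,3] (faults so far: 2)
  step 3: ref 5 -> HIT, frames=[5,3] (faults so far: 2)
  step 4: ref 3 -> HIT, frames=[5,3] (faults so far: 2)
  step 5: ref 2 -> FAULT, evict 5, frames=[2,3] (faults so far: 3)
  step 6: ref 1 -> FAULT, evict 3, frames=[2,1] (faults so far: 4)
  step 7: ref 4 -> FAULT, evict 2, frames=[4,1] (faults so far: 5)
  step 8: ref 5 -> FAULT, evict 1, frames=[4,5] (faults so far: 6)
  step 9: ref 1 -> FAULT, evict 4, frames=[1,5] (faults so far: 7)
  step 10: ref 1 -> HIT, frames=[1,5] (faults so far: 7)
  step 11: ref 3 -> FAULT, evict 5, frames=[1,3] (faults so far: 8)
  step 12: ref 2 -> FAULT, evict 1, frames=[2,3] (faults so far: 9)
  step 13: ref 5 -> FAULT, evict 3, frames=[2,5] (faults so far: 10)
  step 14: ref 3 -> FAULT, evict 2, frames=[3,5] (faults so far: 11)
  FIFO total faults: 11
--- LRU ---
  step 0: ref 5 -> FAULT, frames=[5,-] (faults so far: 1)
  step 1: ref 3 -> FAULT, frames=[5,3] (faults so far: 2)
  step 2: ref 3 -> HIT, frames=[5,3] (faults so far: 2)
  step 3: ref 5 -> HIT, frames=[5,3] (faults so far: 2)
  step 4: ref 3 -> HIT, frames=[5,3] (faults so far: 2)
  step 5: ref 2 -> FAULT, evict 5, frames=[2,3] (faults so far: 3)
  step 6: ref 1 -> FAULT, evict 3, frames=[2,1] (faults so far: 4)
  step 7: ref 4 -> FAULT, evict 2, frames=[4,1] (faults so far: 5)
  step 8: ref 5 -> FAULT, evict 1, frames=[4,5] (faults so far: 6)
  step 9: ref 1 -> FAULT, evict 4, frames=[1,5] (faults so far: 7)
  step 10: ref 1 -> HIT, frames=[1,5] (faults so far: 7)
  step 11: ref 3 -> FAULT, evict 5, frames=[1,3] (faults so far: 8)
  step 12: ref 2 -> FAULT, evict 1, frames=[2,3] (faults so far: 9)
  step 13: ref 5 -> FAULT, evict 3, frames=[2,5] (faults so far: 10)
  step 14: ref 3 -> FAULT, evict 2, frames=[3,5] (faults so far: 11)
  LRU total faults: 11
--- Optimal ---
  step 0: ref 5 -> FAULT, frames=[5,-] (faults so far: 1)
  step 1: ref 3 -> FAULT, frames=[5,3] (faults so far: 2)
  step 2: ref 3 -> HIT, frames=[5,3] (faults so far: 2)
  step 3: ref 5 -> HIT, frames=[5,3] (faults so far: 2)
  step 4: ref 3 -> HIT, frames=[5,3] (faults so far: 2)
  step 5: ref 2 -> FAULT, evict 3, frames=[5,2] (faults so far: 3)
  step 6: ref 1 -> FAULT, evict 2, frames=[5,1] (faults so far: 4)
  step 7: ref 4 -> FAULT, evict 1, frames=[5,4] (faults so far: 5)
  step 8: ref 5 -> HIT, frames=[5,4] (faults so far: 5)
  step 9: ref 1 -> FAULT, evict 4, frames=[5,1] (faults so far: 6)
  step 10: ref 1 -> HIT, frames=[5,1] (faults so far: 6)
  step 11: ref 3 -> FAULT, evict 1, frames=[5,3] (faults so far: 7)
  step 12: ref 2 -> FAULT, evict 3, frames=[5,2] (faults so far: 8)
  step 13: ref 5 -> HIT, frames=[5,2] (faults so far: 8)
  step 14: ref 3 -> FAULT, evict 2, frames=[5,3] (faults so far: 9)
  Optimal total faults: 9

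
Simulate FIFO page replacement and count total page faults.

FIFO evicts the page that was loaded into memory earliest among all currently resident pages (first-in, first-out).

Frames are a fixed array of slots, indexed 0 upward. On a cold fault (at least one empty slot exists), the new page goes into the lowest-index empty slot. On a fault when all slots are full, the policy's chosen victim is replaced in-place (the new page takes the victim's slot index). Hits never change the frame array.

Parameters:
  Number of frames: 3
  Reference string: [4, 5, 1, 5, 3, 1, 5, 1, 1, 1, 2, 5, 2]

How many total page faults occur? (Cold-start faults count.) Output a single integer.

Step 0: ref 4 → FAULT, frames=[4,-,-]
Step 1: ref 5 → FAULT, frames=[4,5,-]
Step 2: ref 1 → FAULT, frames=[4,5,1]
Step 3: ref 5 → HIT, frames=[4,5,1]
Step 4: ref 3 → FAULT (evict 4), frames=[3,5,1]
Step 5: ref 1 → HIT, frames=[3,5,1]
Step 6: ref 5 → HIT, frames=[3,5,1]
Step 7: ref 1 → HIT, frames=[3,5,1]
Step 8: ref 1 → HIT, frames=[3,5,1]
Step 9: ref 1 → HIT, frames=[3,5,1]
Step 10: ref 2 → FAULT (evict 5), frames=[3,2,1]
Step 11: ref 5 → FAULT (evict 1), frames=[3,2,5]
Step 12: ref 2 → HIT, frames=[3,2,5]
Total faults: 6

Answer: 6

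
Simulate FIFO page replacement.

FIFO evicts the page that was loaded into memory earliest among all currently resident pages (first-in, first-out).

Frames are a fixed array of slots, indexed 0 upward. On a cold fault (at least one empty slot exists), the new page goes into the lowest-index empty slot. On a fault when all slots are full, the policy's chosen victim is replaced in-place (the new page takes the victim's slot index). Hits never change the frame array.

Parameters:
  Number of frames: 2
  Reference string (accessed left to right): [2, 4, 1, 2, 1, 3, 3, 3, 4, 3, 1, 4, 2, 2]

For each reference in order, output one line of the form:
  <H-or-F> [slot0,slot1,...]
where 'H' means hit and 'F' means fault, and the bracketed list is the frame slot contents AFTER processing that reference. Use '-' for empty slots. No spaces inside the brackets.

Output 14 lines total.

F [2,-]
F [2,4]
F [1,4]
F [1,2]
H [1,2]
F [3,2]
H [3,2]
H [3,2]
F [3,4]
H [3,4]
F [1,4]
H [1,4]
F [1,2]
H [1,2]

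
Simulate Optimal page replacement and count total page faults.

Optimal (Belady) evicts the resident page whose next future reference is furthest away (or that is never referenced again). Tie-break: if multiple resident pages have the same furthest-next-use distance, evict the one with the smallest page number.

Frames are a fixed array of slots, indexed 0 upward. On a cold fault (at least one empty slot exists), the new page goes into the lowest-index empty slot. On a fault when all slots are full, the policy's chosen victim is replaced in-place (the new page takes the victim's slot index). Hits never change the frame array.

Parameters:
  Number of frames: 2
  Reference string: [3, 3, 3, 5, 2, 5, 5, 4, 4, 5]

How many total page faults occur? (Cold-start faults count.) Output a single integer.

Answer: 4

Derivation:
Step 0: ref 3 → FAULT, frames=[3,-]
Step 1: ref 3 → HIT, frames=[3,-]
Step 2: ref 3 → HIT, frames=[3,-]
Step 3: ref 5 → FAULT, frames=[3,5]
Step 4: ref 2 → FAULT (evict 3), frames=[2,5]
Step 5: ref 5 → HIT, frames=[2,5]
Step 6: ref 5 → HIT, frames=[2,5]
Step 7: ref 4 → FAULT (evict 2), frames=[4,5]
Step 8: ref 4 → HIT, frames=[4,5]
Step 9: ref 5 → HIT, frames=[4,5]
Total faults: 4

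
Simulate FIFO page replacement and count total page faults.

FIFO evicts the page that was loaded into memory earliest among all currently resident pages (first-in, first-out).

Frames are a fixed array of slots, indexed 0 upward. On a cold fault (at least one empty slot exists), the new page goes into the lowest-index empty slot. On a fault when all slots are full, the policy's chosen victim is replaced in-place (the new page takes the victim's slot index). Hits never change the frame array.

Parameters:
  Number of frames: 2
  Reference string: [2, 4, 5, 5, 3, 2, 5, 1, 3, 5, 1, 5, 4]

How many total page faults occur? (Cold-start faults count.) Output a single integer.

Answer: 11

Derivation:
Step 0: ref 2 → FAULT, frames=[2,-]
Step 1: ref 4 → FAULT, frames=[2,4]
Step 2: ref 5 → FAULT (evict 2), frames=[5,4]
Step 3: ref 5 → HIT, frames=[5,4]
Step 4: ref 3 → FAULT (evict 4), frames=[5,3]
Step 5: ref 2 → FAULT (evict 5), frames=[2,3]
Step 6: ref 5 → FAULT (evict 3), frames=[2,5]
Step 7: ref 1 → FAULT (evict 2), frames=[1,5]
Step 8: ref 3 → FAULT (evict 5), frames=[1,3]
Step 9: ref 5 → FAULT (evict 1), frames=[5,3]
Step 10: ref 1 → FAULT (evict 3), frames=[5,1]
Step 11: ref 5 → HIT, frames=[5,1]
Step 12: ref 4 → FAULT (evict 5), frames=[4,1]
Total faults: 11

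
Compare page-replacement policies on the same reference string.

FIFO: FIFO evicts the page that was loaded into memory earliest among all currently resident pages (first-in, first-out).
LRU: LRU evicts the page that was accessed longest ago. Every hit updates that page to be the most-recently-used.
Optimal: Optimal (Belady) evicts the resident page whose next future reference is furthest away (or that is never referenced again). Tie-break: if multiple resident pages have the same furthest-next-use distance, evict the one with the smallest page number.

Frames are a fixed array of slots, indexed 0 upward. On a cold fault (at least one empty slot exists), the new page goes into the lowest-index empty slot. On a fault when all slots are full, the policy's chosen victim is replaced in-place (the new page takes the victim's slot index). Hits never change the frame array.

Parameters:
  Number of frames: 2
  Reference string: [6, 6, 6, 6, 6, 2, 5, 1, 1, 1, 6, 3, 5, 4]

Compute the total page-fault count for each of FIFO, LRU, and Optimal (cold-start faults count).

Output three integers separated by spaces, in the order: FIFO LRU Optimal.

--- FIFO ---
  step 0: ref 6 -> FAULT, frames=[6,-] (faults so far: 1)
  step 1: ref 6 -> HIT, frames=[6,-] (faults so far: 1)
  step 2: ref 6 -> HIT, frames=[6,-] (faults so far: 1)
  step 3: ref 6 -> HIT, frames=[6,-] (faults so far: 1)
  step 4: ref 6 -> HIT, frames=[6,-] (faults so far: 1)
  step 5: ref 2 -> FAULT, frames=[6,2] (faults so far: 2)
  step 6: ref 5 -> FAULT, evict 6, frames=[5,2] (faults so far: 3)
  step 7: ref 1 -> FAULT, evict 2, frames=[5,1] (faults so far: 4)
  step 8: ref 1 -> HIT, frames=[5,1] (faults so far: 4)
  step 9: ref 1 -> HIT, frames=[5,1] (faults so far: 4)
  step 10: ref 6 -> FAULT, evict 5, frames=[6,1] (faults so far: 5)
  step 11: ref 3 -> FAULT, evict 1, frames=[6,3] (faults so far: 6)
  step 12: ref 5 -> FAULT, evict 6, frames=[5,3] (faults so far: 7)
  step 13: ref 4 -> FAULT, evict 3, frames=[5,4] (faults so far: 8)
  FIFO total faults: 8
--- LRU ---
  step 0: ref 6 -> FAULT, frames=[6,-] (faults so far: 1)
  step 1: ref 6 -> HIT, frames=[6,-] (faults so far: 1)
  step 2: ref 6 -> HIT, frames=[6,-] (faults so far: 1)
  step 3: ref 6 -> HIT, frames=[6,-] (faults so far: 1)
  step 4: ref 6 -> HIT, frames=[6,-] (faults so far: 1)
  step 5: ref 2 -> FAULT, frames=[6,2] (faults so far: 2)
  step 6: ref 5 -> FAULT, evict 6, frames=[5,2] (faults so far: 3)
  step 7: ref 1 -> FAULT, evict 2, frames=[5,1] (faults so far: 4)
  step 8: ref 1 -> HIT, frames=[5,1] (faults so far: 4)
  step 9: ref 1 -> HIT, frames=[5,1] (faults so far: 4)
  step 10: ref 6 -> FAULT, evict 5, frames=[6,1] (faults so far: 5)
  step 11: ref 3 -> FAULT, evict 1, frames=[6,3] (faults so far: 6)
  step 12: ref 5 -> FAULT, evict 6, frames=[5,3] (faults so far: 7)
  step 13: ref 4 -> FAULT, evict 3, frames=[5,4] (faults so far: 8)
  LRU total faults: 8
--- Optimal ---
  step 0: ref 6 -> FAULT, frames=[6,-] (faults so far: 1)
  step 1: ref 6 -> HIT, frames=[6,-] (faults so far: 1)
  step 2: ref 6 -> HIT, frames=[6,-] (faults so far: 1)
  step 3: ref 6 -> HIT, frames=[6,-] (faults so far: 1)
  step 4: ref 6 -> HIT, frames=[6,-] (faults so far: 1)
  step 5: ref 2 -> FAULT, frames=[6,2] (faults so far: 2)
  step 6: ref 5 -> FAULT, evict 2, frames=[6,5] (faults so far: 3)
  step 7: ref 1 -> FAULT, evict 5, frames=[6,1] (faults so far: 4)
  step 8: ref 1 -> HIT, frames=[6,1] (faults so far: 4)
  step 9: ref 1 -> HIT, frames=[6,1] (faults so far: 4)
  step 10: ref 6 -> HIT, frames=[6,1] (faults so far: 4)
  step 11: ref 3 -> FAULT, evict 1, frames=[6,3] (faults so far: 5)
  step 12: ref 5 -> FAULT, evict 3, frames=[6,5] (faults so far: 6)
  step 13: ref 4 -> FAULT, evict 5, frames=[6,4] (faults so far: 7)
  Optimal total faults: 7

Answer: 8 8 7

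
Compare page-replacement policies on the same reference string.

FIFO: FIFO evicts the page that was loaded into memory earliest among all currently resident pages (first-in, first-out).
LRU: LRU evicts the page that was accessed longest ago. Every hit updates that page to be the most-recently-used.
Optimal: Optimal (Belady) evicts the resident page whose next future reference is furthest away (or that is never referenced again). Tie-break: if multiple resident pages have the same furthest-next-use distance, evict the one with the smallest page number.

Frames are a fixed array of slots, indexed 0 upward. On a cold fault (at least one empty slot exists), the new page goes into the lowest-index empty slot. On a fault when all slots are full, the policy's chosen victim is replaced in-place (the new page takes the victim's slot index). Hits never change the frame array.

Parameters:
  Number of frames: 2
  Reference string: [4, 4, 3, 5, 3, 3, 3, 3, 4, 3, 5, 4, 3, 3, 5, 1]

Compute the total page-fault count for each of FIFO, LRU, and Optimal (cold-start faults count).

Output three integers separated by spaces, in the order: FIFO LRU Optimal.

--- FIFO ---
  step 0: ref 4 -> FAULT, frames=[4,-] (faults so far: 1)
  step 1: ref 4 -> HIT, frames=[4,-] (faults so far: 1)
  step 2: ref 3 -> FAULT, frames=[4,3] (faults so far: 2)
  step 3: ref 5 -> FAULT, evict 4, frames=[5,3] (faults so far: 3)
  step 4: ref 3 -> HIT, frames=[5,3] (faults so far: 3)
  step 5: ref 3 -> HIT, frames=[5,3] (faults so far: 3)
  step 6: ref 3 -> HIT, frames=[5,3] (faults so far: 3)
  step 7: ref 3 -> HIT, frames=[5,3] (faults so far: 3)
  step 8: ref 4 -> FAULT, evict 3, frames=[5,4] (faults so far: 4)
  step 9: ref 3 -> FAULT, evict 5, frames=[3,4] (faults so far: 5)
  step 10: ref 5 -> FAULT, evict 4, frames=[3,5] (faults so far: 6)
  step 11: ref 4 -> FAULT, evict 3, frames=[4,5] (faults so far: 7)
  step 12: ref 3 -> FAULT, evict 5, frames=[4,3] (faults so far: 8)
  step 13: ref 3 -> HIT, frames=[4,3] (faults so far: 8)
  step 14: ref 5 -> FAULT, evict 4, frames=[5,3] (faults so far: 9)
  step 15: ref 1 -> FAULT, evict 3, frames=[5,1] (faults so far: 10)
  FIFO total faults: 10
--- LRU ---
  step 0: ref 4 -> FAULT, frames=[4,-] (faults so far: 1)
  step 1: ref 4 -> HIT, frames=[4,-] (faults so far: 1)
  step 2: ref 3 -> FAULT, frames=[4,3] (faults so far: 2)
  step 3: ref 5 -> FAULT, evict 4, frames=[5,3] (faults so far: 3)
  step 4: ref 3 -> HIT, frames=[5,3] (faults so far: 3)
  step 5: ref 3 -> HIT, frames=[5,3] (faults so far: 3)
  step 6: ref 3 -> HIT, frames=[5,3] (faults so far: 3)
  step 7: ref 3 -> HIT, frames=[5,3] (faults so far: 3)
  step 8: ref 4 -> FAULT, evict 5, frames=[4,3] (faults so far: 4)
  step 9: ref 3 -> HIT, frames=[4,3] (faults so far: 4)
  step 10: ref 5 -> FAULT, evict 4, frames=[5,3] (faults so far: 5)
  step 11: ref 4 -> FAULT, evict 3, frames=[5,4] (faults so far: 6)
  step 12: ref 3 -> FAULT, evict 5, frames=[3,4] (faults so far: 7)
  step 13: ref 3 -> HIT, frames=[3,4] (faults so far: 7)
  step 14: ref 5 -> FAULT, evict 4, frames=[3,5] (faults so far: 8)
  step 15: ref 1 -> FAULT, evict 3, frames=[1,5] (faults so far: 9)
  LRU total faults: 9
--- Optimal ---
  step 0: ref 4 -> FAULT, frames=[4,-] (faults so far: 1)
  step 1: ref 4 -> HIT, frames=[4,-] (faults so far: 1)
  step 2: ref 3 -> FAULT, frames=[4,3] (faults so far: 2)
  step 3: ref 5 -> FAULT, evict 4, frames=[5,3] (faults so far: 3)
  step 4: ref 3 -> HIT, frames=[5,3] (faults so far: 3)
  step 5: ref 3 -> HIT, frames=[5,3] (faults so far: 3)
  step 6: ref 3 -> HIT, frames=[5,3] (faults so far: 3)
  step 7: ref 3 -> HIT, frames=[5,3] (faults so far: 3)
  step 8: ref 4 -> FAULT, evict 5, frames=[4,3] (faults so far: 4)
  step 9: ref 3 -> HIT, frames=[4,3] (faults so far: 4)
  step 10: ref 5 -> FAULT, evict 3, frames=[4,5] (faults so far: 5)
  step 11: ref 4 -> HIT, frames=[4,5] (faults so far: 5)
  step 12: ref 3 -> FAULT, evict 4, frames=[3,5] (faults so far: 6)
  step 13: ref 3 -> HIT, frames=[3,5] (faults so far: 6)
  step 14: ref 5 -> HIT, frames=[3,5] (faults so far: 6)
  step 15: ref 1 -> FAULT, evict 3, frames=[1,5] (faults so far: 7)
  Optimal total faults: 7

Answer: 10 9 7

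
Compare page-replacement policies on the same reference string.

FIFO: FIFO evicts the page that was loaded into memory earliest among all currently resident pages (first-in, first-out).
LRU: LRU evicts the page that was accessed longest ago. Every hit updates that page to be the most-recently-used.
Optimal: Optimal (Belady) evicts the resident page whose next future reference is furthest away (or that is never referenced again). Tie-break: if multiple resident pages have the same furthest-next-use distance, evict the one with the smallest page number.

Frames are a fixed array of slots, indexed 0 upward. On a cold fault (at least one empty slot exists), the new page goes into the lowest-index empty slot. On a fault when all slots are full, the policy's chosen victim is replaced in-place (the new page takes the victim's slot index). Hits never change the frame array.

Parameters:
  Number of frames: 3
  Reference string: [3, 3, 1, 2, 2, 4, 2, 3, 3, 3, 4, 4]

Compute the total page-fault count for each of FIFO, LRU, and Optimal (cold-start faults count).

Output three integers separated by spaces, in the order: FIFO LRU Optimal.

Answer: 5 5 4

Derivation:
--- FIFO ---
  step 0: ref 3 -> FAULT, frames=[3,-,-] (faults so far: 1)
  step 1: ref 3 -> HIT, frames=[3,-,-] (faults so far: 1)
  step 2: ref 1 -> FAULT, frames=[3,1,-] (faults so far: 2)
  step 3: ref 2 -> FAULT, frames=[3,1,2] (faults so far: 3)
  step 4: ref 2 -> HIT, frames=[3,1,2] (faults so far: 3)
  step 5: ref 4 -> FAULT, evict 3, frames=[4,1,2] (faults so far: 4)
  step 6: ref 2 -> HIT, frames=[4,1,2] (faults so far: 4)
  step 7: ref 3 -> FAULT, evict 1, frames=[4,3,2] (faults so far: 5)
  step 8: ref 3 -> HIT, frames=[4,3,2] (faults so far: 5)
  step 9: ref 3 -> HIT, frames=[4,3,2] (faults so far: 5)
  step 10: ref 4 -> HIT, frames=[4,3,2] (faults so far: 5)
  step 11: ref 4 -> HIT, frames=[4,3,2] (faults so far: 5)
  FIFO total faults: 5
--- LRU ---
  step 0: ref 3 -> FAULT, frames=[3,-,-] (faults so far: 1)
  step 1: ref 3 -> HIT, frames=[3,-,-] (faults so far: 1)
  step 2: ref 1 -> FAULT, frames=[3,1,-] (faults so far: 2)
  step 3: ref 2 -> FAULT, frames=[3,1,2] (faults so far: 3)
  step 4: ref 2 -> HIT, frames=[3,1,2] (faults so far: 3)
  step 5: ref 4 -> FAULT, evict 3, frames=[4,1,2] (faults so far: 4)
  step 6: ref 2 -> HIT, frames=[4,1,2] (faults so far: 4)
  step 7: ref 3 -> FAULT, evict 1, frames=[4,3,2] (faults so far: 5)
  step 8: ref 3 -> HIT, frames=[4,3,2] (faults so far: 5)
  step 9: ref 3 -> HIT, frames=[4,3,2] (faults so far: 5)
  step 10: ref 4 -> HIT, frames=[4,3,2] (faults so far: 5)
  step 11: ref 4 -> HIT, frames=[4,3,2] (faults so far: 5)
  LRU total faults: 5
--- Optimal ---
  step 0: ref 3 -> FAULT, frames=[3,-,-] (faults so far: 1)
  step 1: ref 3 -> HIT, frames=[3,-,-] (faults so far: 1)
  step 2: ref 1 -> FAULT, frames=[3,1,-] (faults so far: 2)
  step 3: ref 2 -> FAULT, frames=[3,1,2] (faults so far: 3)
  step 4: ref 2 -> HIT, frames=[3,1,2] (faults so far: 3)
  step 5: ref 4 -> FAULT, evict 1, frames=[3,4,2] (faults so far: 4)
  step 6: ref 2 -> HIT, frames=[3,4,2] (faults so far: 4)
  step 7: ref 3 -> HIT, frames=[3,4,2] (faults so far: 4)
  step 8: ref 3 -> HIT, frames=[3,4,2] (faults so far: 4)
  step 9: ref 3 -> HIT, frames=[3,4,2] (faults so far: 4)
  step 10: ref 4 -> HIT, frames=[3,4,2] (faults so far: 4)
  step 11: ref 4 -> HIT, frames=[3,4,2] (faults so far: 4)
  Optimal total faults: 4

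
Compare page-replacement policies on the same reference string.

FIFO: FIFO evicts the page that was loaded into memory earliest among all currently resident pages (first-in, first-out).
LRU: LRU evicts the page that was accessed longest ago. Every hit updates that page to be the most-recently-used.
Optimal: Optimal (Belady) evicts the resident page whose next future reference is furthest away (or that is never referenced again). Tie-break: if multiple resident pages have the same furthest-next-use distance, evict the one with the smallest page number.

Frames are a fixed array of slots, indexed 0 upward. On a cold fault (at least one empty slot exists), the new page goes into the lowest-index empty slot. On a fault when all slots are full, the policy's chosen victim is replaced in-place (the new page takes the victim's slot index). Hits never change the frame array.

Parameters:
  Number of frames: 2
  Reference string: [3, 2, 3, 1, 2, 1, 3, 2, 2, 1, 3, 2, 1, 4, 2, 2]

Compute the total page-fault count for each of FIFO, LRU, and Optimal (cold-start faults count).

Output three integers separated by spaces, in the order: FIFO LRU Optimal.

Answer: 11 12 7

Derivation:
--- FIFO ---
  step 0: ref 3 -> FAULT, frames=[3,-] (faults so far: 1)
  step 1: ref 2 -> FAULT, frames=[3,2] (faults so far: 2)
  step 2: ref 3 -> HIT, frames=[3,2] (faults so far: 2)
  step 3: ref 1 -> FAULT, evict 3, frames=[1,2] (faults so far: 3)
  step 4: ref 2 -> HIT, frames=[1,2] (faults so far: 3)
  step 5: ref 1 -> HIT, frames=[1,2] (faults so far: 3)
  step 6: ref 3 -> FAULT, evict 2, frames=[1,3] (faults so far: 4)
  step 7: ref 2 -> FAULT, evict 1, frames=[2,3] (faults so far: 5)
  step 8: ref 2 -> HIT, frames=[2,3] (faults so far: 5)
  step 9: ref 1 -> FAULT, evict 3, frames=[2,1] (faults so far: 6)
  step 10: ref 3 -> FAULT, evict 2, frames=[3,1] (faults so far: 7)
  step 11: ref 2 -> FAULT, evict 1, frames=[3,2] (faults so far: 8)
  step 12: ref 1 -> FAULT, evict 3, frames=[1,2] (faults so far: 9)
  step 13: ref 4 -> FAULT, evict 2, frames=[1,4] (faults so far: 10)
  step 14: ref 2 -> FAULT, evict 1, frames=[2,4] (faults so far: 11)
  step 15: ref 2 -> HIT, frames=[2,4] (faults so far: 11)
  FIFO total faults: 11
--- LRU ---
  step 0: ref 3 -> FAULT, frames=[3,-] (faults so far: 1)
  step 1: ref 2 -> FAULT, frames=[3,2] (faults so far: 2)
  step 2: ref 3 -> HIT, frames=[3,2] (faults so far: 2)
  step 3: ref 1 -> FAULT, evict 2, frames=[3,1] (faults so far: 3)
  step 4: ref 2 -> FAULT, evict 3, frames=[2,1] (faults so far: 4)
  step 5: ref 1 -> HIT, frames=[2,1] (faults so far: 4)
  step 6: ref 3 -> FAULT, evict 2, frames=[3,1] (faults so far: 5)
  step 7: ref 2 -> FAULT, evict 1, frames=[3,2] (faults so far: 6)
  step 8: ref 2 -> HIT, frames=[3,2] (faults so far: 6)
  step 9: ref 1 -> FAULT, evict 3, frames=[1,2] (faults so far: 7)
  step 10: ref 3 -> FAULT, evict 2, frames=[1,3] (faults so far: 8)
  step 11: ref 2 -> FAULT, evict 1, frames=[2,3] (faults so far: 9)
  step 12: ref 1 -> FAULT, evict 3, frames=[2,1] (faults so far: 10)
  step 13: ref 4 -> FAULT, evict 2, frames=[4,1] (faults so far: 11)
  step 14: ref 2 -> FAULT, evict 1, frames=[4,2] (faults so far: 12)
  step 15: ref 2 -> HIT, frames=[4,2] (faults so far: 12)
  LRU total faults: 12
--- Optimal ---
  step 0: ref 3 -> FAULT, frames=[3,-] (faults so far: 1)
  step 1: ref 2 -> FAULT, frames=[3,2] (faults so far: 2)
  step 2: ref 3 -> HIT, frames=[3,2] (faults so far: 2)
  step 3: ref 1 -> FAULT, evict 3, frames=[1,2] (faults so far: 3)
  step 4: ref 2 -> HIT, frames=[1,2] (faults so far: 3)
  step 5: ref 1 -> HIT, frames=[1,2] (faults so far: 3)
  step 6: ref 3 -> FAULT, evict 1, frames=[3,2] (faults so far: 4)
  step 7: ref 2 -> HIT, frames=[3,2] (faults so far: 4)
  step 8: ref 2 -> HIT, frames=[3,2] (faults so far: 4)
  step 9: ref 1 -> FAULT, evict 2, frames=[3,1] (faults so far: 5)
  step 10: ref 3 -> HIT, frames=[3,1] (faults so far: 5)
  step 11: ref 2 -> FAULT, evict 3, frames=[2,1] (faults so far: 6)
  step 12: ref 1 -> HIT, frames=[2,1] (faults so far: 6)
  step 13: ref 4 -> FAULT, evict 1, frames=[2,4] (faults so far: 7)
  step 14: ref 2 -> HIT, frames=[2,4] (faults so far: 7)
  step 15: ref 2 -> HIT, frames=[2,4] (faults so far: 7)
  Optimal total faults: 7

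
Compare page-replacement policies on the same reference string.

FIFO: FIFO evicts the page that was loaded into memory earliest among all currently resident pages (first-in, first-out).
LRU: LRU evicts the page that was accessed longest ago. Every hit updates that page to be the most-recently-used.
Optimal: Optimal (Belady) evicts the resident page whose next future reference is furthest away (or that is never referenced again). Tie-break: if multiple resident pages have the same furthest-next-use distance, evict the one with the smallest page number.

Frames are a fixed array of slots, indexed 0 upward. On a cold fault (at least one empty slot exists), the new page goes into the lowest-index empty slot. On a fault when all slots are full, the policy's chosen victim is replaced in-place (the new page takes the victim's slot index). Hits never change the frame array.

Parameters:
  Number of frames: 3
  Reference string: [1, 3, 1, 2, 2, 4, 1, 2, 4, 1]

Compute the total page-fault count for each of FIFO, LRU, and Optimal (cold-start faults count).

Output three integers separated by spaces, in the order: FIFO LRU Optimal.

--- FIFO ---
  step 0: ref 1 -> FAULT, frames=[1,-,-] (faults so far: 1)
  step 1: ref 3 -> FAULT, frames=[1,3,-] (faults so far: 2)
  step 2: ref 1 -> HIT, frames=[1,3,-] (faults so far: 2)
  step 3: ref 2 -> FAULT, frames=[1,3,2] (faults so far: 3)
  step 4: ref 2 -> HIT, frames=[1,3,2] (faults so far: 3)
  step 5: ref 4 -> FAULT, evict 1, frames=[4,3,2] (faults so far: 4)
  step 6: ref 1 -> FAULT, evict 3, frames=[4,1,2] (faults so far: 5)
  step 7: ref 2 -> HIT, frames=[4,1,2] (faults so far: 5)
  step 8: ref 4 -> HIT, frames=[4,1,2] (faults so far: 5)
  step 9: ref 1 -> HIT, frames=[4,1,2] (faults so far: 5)
  FIFO total faults: 5
--- LRU ---
  step 0: ref 1 -> FAULT, frames=[1,-,-] (faults so far: 1)
  step 1: ref 3 -> FAULT, frames=[1,3,-] (faults so far: 2)
  step 2: ref 1 -> HIT, frames=[1,3,-] (faults so far: 2)
  step 3: ref 2 -> FAULT, frames=[1,3,2] (faults so far: 3)
  step 4: ref 2 -> HIT, frames=[1,3,2] (faults so far: 3)
  step 5: ref 4 -> FAULT, evict 3, frames=[1,4,2] (faults so far: 4)
  step 6: ref 1 -> HIT, frames=[1,4,2] (faults so far: 4)
  step 7: ref 2 -> HIT, frames=[1,4,2] (faults so far: 4)
  step 8: ref 4 -> HIT, frames=[1,4,2] (faults so far: 4)
  step 9: ref 1 -> HIT, frames=[1,4,2] (faults so far: 4)
  LRU total faults: 4
--- Optimal ---
  step 0: ref 1 -> FAULT, frames=[1,-,-] (faults so far: 1)
  step 1: ref 3 -> FAULT, frames=[1,3,-] (faults so far: 2)
  step 2: ref 1 -> HIT, frames=[1,3,-] (faults so far: 2)
  step 3: ref 2 -> FAULT, frames=[1,3,2] (faults so far: 3)
  step 4: ref 2 -> HIT, frames=[1,3,2] (faults so far: 3)
  step 5: ref 4 -> FAULT, evict 3, frames=[1,4,2] (faults so far: 4)
  step 6: ref 1 -> HIT, frames=[1,4,2] (faults so far: 4)
  step 7: ref 2 -> HIT, frames=[1,4,2] (faults so far: 4)
  step 8: ref 4 -> HIT, frames=[1,4,2] (faults so far: 4)
  step 9: ref 1 -> HIT, frames=[1,4,2] (faults so far: 4)
  Optimal total faults: 4

Answer: 5 4 4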